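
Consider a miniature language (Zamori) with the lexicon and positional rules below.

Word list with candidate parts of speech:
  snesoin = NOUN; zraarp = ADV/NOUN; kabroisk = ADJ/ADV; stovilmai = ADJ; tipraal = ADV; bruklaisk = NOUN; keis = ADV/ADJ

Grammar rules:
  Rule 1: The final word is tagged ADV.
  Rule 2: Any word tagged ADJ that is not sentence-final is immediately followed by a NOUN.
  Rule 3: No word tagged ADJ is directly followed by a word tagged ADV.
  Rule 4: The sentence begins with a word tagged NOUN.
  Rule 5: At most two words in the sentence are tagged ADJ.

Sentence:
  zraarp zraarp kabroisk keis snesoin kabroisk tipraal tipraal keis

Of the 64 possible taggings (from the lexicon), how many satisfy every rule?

4

Candidates per position — 1:zraarp {ADV,NOUN}; 2:zraarp {ADV,NOUN}; 3:kabroisk {ADJ,ADV}; 4:keis {ADV,ADJ}; 5:snesoin {NOUN}; 6:kabroisk {ADJ,ADV}; 7:tipraal {ADV}; 8:tipraal {ADV}; 9:keis {ADV,ADJ}.
There are 64 candidate sequences in total.
The sequences that satisfy every rule: NOUN ADV ADV ADV NOUN ADV ADV ADV ADV; NOUN ADV ADV ADJ NOUN ADV ADV ADV ADV; NOUN NOUN ADV ADV NOUN ADV ADV ADV ADV; NOUN NOUN ADV ADJ NOUN ADV ADV ADV ADV.
Count = 4.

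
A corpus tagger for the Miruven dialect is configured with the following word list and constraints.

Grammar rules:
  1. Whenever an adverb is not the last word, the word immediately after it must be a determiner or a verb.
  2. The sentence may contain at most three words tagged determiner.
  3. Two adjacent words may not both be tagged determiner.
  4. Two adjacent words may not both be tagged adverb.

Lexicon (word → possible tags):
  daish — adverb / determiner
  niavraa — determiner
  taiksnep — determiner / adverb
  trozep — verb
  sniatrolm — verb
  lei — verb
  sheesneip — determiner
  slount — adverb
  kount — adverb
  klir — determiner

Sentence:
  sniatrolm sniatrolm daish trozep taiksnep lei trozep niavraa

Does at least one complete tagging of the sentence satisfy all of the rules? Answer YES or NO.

YES

Candidates per position — 1:sniatrolm {verb}; 2:sniatrolm {verb}; 3:daish {adverb,determiner}; 4:trozep {verb}; 5:taiksnep {determiner,adverb}; 6:lei {verb}; 7:trozep {verb}; 8:niavraa {determiner}.
One satisfying assignment: verb verb determiner verb adverb verb verb determiner.
Checking: rule 1 satisfied; rule 2 satisfied; rule 3 satisfied; rule 4 satisfied.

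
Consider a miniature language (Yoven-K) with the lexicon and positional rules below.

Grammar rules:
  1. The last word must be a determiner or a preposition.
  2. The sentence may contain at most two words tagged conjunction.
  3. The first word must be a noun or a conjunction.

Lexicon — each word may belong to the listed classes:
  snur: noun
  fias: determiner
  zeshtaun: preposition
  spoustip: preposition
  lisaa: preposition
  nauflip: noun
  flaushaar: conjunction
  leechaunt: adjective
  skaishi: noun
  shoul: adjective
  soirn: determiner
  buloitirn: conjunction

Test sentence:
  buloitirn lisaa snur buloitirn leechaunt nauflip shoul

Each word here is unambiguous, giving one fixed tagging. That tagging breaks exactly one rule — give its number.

1

Fixed tagging: conjunction preposition noun conjunction adjective noun adjective.
Rule check: R1 fail, R2 pass, R3 pass.
Only rule 1 fails.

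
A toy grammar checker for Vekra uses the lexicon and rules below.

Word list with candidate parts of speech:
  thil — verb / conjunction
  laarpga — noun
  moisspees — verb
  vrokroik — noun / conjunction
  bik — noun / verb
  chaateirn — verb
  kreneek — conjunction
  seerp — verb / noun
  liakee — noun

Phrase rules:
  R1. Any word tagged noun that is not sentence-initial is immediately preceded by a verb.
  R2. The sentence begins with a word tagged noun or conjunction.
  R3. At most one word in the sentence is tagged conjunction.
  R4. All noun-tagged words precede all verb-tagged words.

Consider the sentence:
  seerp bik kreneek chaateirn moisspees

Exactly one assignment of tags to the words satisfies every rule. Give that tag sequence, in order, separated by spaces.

Candidates per position — 1:seerp {verb,noun}; 2:bik {noun,verb}; 3:kreneek {conjunction}; 4:chaateirn {verb}; 5:moisspees {verb}.
Position 1: verb is ruled out by rule 2; that leaves noun.
Position 2: noun is ruled out by rule 1; that leaves verb.
That leaves exactly one tagging: noun verb conjunction verb verb.
Checking: rule 1 holds; rule 2 holds; rule 3 holds; rule 4 holds.

noun verb conjunction verb verb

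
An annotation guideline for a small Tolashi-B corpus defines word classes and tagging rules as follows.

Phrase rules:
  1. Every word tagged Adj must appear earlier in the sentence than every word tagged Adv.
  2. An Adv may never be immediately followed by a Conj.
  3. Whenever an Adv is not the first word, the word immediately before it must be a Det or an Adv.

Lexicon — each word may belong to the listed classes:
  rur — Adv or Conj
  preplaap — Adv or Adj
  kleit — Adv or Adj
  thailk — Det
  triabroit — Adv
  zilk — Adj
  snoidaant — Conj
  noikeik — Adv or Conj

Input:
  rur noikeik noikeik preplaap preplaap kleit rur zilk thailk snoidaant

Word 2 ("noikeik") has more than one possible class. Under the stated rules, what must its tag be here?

Candidates per position — 1:rur {Adv,Conj}; 2:noikeik {Adv,Conj}; 3:noikeik {Adv,Conj}; 4:preplaap {Adv,Adj}; 5:preplaap {Adv,Adj}; 6:kleit {Adv,Adj}; 7:rur {Adv,Conj}; 8:zilk {Adj}; 9:thailk {Det}; 10:snoidaant {Conj}.
If word 1 were Adv, no tagging could satisfy rule 1; so word 1 is Conj.
If word 2 were Adv, no tagging could satisfy rule 1; so word 2 is Conj.
If word 3 were Adv, no tagging could satisfy rule 1; so word 3 is Conj.
If word 4 were Adv, no tagging could satisfy rule 1; so word 4 is Adj.
If word 5 were Adv, no tagging could satisfy rule 1; so word 5 is Adj.
If word 6 were Adv, no tagging could satisfy rule 1; so word 6 is Adj.
If word 7 were Adv, no tagging could satisfy rule 1; so word 7 is Conj.
That leaves exactly one tagging: Conj Conj Conj Adj Adj Adj Conj Adj Det Conj.
Checking: rule 1 holds; rule 2 holds; rule 3 holds.

Conj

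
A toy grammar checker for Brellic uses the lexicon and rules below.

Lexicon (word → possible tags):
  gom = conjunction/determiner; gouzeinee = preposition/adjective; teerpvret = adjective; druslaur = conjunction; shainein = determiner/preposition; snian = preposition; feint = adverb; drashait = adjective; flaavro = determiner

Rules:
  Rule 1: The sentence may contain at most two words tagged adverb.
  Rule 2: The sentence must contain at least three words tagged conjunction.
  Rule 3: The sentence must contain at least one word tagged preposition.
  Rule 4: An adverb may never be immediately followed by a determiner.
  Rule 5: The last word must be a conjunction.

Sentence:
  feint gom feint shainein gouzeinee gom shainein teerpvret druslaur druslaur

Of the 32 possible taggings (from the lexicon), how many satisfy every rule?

Candidates per position — 1:feint {adverb}; 2:gom {conjunction,determiner}; 3:feint {adverb}; 4:shainein {determiner,preposition}; 5:gouzeinee {preposition,adjective}; 6:gom {conjunction,determiner}; 7:shainein {determiner,preposition}; 8:teerpvret {adjective}; 9:druslaur {conjunction}; 10:druslaur {conjunction}.
There are 32 candidate sequences in total.
Checking each against the rules leaves 8 sequences.
Count = 8.

8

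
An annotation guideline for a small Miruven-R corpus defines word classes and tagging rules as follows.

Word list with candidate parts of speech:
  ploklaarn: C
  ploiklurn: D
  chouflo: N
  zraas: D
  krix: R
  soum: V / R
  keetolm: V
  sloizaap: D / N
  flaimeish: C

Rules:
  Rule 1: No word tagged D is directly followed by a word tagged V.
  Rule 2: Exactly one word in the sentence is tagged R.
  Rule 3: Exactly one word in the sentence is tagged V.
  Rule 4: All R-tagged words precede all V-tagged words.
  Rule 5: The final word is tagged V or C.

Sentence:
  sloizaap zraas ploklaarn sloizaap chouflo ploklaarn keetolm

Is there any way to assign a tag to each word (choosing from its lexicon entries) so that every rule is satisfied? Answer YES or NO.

NO

Candidates per position — 1:sloizaap {D,N}; 2:zraas {D}; 3:ploklaarn {C}; 4:sloizaap {D,N}; 5:chouflo {N}; 6:ploklaarn {C}; 7:keetolm {V}.
Rule 2 cannot be satisfied by any choice of tags from the lexicon.
So there is no consistent tagging.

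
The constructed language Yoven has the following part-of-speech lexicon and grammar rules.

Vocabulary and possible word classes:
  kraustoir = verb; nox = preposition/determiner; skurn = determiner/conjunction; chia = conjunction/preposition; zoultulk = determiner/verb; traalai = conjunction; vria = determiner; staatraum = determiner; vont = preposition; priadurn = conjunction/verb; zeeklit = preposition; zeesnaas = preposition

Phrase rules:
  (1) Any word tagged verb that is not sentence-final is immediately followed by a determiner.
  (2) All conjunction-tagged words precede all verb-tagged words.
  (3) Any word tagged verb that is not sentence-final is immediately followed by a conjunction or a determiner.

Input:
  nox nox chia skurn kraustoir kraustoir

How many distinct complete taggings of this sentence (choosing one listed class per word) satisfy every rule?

0

Candidates per position — 1:nox {preposition,determiner}; 2:nox {preposition,determiner}; 3:chia {conjunction,preposition}; 4:skurn {determiner,conjunction}; 5:kraustoir {verb}; 6:kraustoir {verb}.
There are 16 candidate sequences in total.
Rule 1 cannot be satisfied by any choice of tags from the lexicon.
So there is no consistent tagging.
Count = 0.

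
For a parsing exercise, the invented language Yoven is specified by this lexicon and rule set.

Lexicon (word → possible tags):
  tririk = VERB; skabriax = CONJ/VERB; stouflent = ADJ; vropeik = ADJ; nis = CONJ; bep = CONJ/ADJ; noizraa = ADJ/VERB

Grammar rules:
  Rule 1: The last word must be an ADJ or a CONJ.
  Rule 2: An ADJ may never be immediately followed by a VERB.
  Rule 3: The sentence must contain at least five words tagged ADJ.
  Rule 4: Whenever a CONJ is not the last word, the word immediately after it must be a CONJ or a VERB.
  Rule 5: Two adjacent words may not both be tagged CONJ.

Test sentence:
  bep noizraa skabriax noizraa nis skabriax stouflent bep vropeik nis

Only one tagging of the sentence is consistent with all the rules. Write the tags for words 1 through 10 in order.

Candidates per position — 1:bep {CONJ,ADJ}; 2:noizraa {ADJ,VERB}; 3:skabriax {CONJ,VERB}; 4:noizraa {ADJ,VERB}; 5:nis {CONJ}; 6:skabriax {CONJ,VERB}; 7:stouflent {ADJ}; 8:bep {CONJ,ADJ}; 9:vropeik {ADJ}; 10:nis {CONJ}.
If word 6 were CONJ, no tagging could satisfy rule 4; so word 6 is VERB.
If word 8 were CONJ, no tagging could satisfy rule 4; so word 8 is ADJ.
The remaining ambiguous positions (1, 2, 3, 4) are resolved jointly — only one combination satisfies every rule.
That leaves exactly one tagging: ADJ ADJ CONJ VERB CONJ VERB ADJ ADJ ADJ CONJ.
Rule-by-rule: rule 1 ok; rule 2 ok; rule 3 ok; rule 4 ok; rule 5 ok.

ADJ ADJ CONJ VERB CONJ VERB ADJ ADJ ADJ CONJ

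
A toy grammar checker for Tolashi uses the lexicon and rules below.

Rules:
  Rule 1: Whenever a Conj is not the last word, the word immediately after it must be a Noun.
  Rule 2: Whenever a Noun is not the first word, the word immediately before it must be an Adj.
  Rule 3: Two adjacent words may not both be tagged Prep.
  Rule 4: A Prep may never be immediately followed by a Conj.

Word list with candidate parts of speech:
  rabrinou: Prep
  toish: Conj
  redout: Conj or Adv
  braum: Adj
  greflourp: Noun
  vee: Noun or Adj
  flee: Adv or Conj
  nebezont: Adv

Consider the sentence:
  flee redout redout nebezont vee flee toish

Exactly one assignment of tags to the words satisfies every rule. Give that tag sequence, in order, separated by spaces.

Adv Adv Adv Adv Adj Adv Conj

Candidates per position — 1:flee {Adv,Conj}; 2:redout {Conj,Adv}; 3:redout {Conj,Adv}; 4:nebezont {Adv}; 5:vee {Noun,Adj}; 6:flee {Adv,Conj}; 7:toish {Conj}.
If word 1 were Conj, no tagging could satisfy rule 1; so word 1 is Adv.
If word 2 were Conj, no tagging could satisfy rule 1; so word 2 is Adv.
If word 3 were Conj, no tagging could satisfy rule 1; so word 3 is Adv.
If word 5 were Noun, no tagging could satisfy rule 2; so word 5 is Adj.
If word 6 were Conj, no tagging could satisfy rule 1; so word 6 is Adv.
The unique satisfying tagging is: Adv Adv Adv Adv Adj Adv Conj.
Verifying each rule — rule 1 satisfied; rule 2 satisfied; rule 3 satisfied; rule 4 satisfied.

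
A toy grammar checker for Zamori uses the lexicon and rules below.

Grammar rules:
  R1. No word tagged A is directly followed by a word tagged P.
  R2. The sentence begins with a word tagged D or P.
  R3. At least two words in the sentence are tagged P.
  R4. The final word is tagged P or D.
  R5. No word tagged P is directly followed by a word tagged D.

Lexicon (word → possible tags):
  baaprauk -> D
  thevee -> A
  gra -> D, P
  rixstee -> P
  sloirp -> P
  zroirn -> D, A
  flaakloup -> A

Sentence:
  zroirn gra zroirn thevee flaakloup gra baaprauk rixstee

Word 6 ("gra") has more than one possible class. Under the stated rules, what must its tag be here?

Candidates per position — 1:zroirn {D,A}; 2:gra {D,P}; 3:zroirn {D,A}; 4:thevee {A}; 5:flaakloup {A}; 6:gra {D,P}; 7:baaprauk {D}; 8:rixstee {P}.
Position 1: tagging it A would leave rule 2 unsatisfiable, so it must be D.
Position 6: tagging it P would leave rule 1 unsatisfiable, so it must be D.
Position 2: tagging it D would leave rule 3 unsatisfiable, so it must be P.
Position 3: tagging it D would leave rule 5 unsatisfiable, so it must be A.
The only consistent sequence is: D P A A A D D P.
Rule-by-rule: rule 1 holds; rule 2 holds; rule 3 holds; rule 4 holds; rule 5 holds.

D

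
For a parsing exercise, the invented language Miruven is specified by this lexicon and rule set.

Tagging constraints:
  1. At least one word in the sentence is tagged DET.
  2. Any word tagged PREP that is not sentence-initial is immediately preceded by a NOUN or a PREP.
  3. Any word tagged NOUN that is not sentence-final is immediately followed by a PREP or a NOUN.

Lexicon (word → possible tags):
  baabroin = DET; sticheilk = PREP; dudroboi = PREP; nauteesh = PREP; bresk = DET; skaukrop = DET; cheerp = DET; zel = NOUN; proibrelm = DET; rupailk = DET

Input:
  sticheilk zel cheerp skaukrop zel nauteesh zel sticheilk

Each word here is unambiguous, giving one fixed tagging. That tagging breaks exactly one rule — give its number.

Fixed tagging: PREP NOUN DET DET NOUN PREP NOUN PREP.
Checking each rule: R1 ✓, R2 ✓, R3 ✗.
Only rule 3 fails.

3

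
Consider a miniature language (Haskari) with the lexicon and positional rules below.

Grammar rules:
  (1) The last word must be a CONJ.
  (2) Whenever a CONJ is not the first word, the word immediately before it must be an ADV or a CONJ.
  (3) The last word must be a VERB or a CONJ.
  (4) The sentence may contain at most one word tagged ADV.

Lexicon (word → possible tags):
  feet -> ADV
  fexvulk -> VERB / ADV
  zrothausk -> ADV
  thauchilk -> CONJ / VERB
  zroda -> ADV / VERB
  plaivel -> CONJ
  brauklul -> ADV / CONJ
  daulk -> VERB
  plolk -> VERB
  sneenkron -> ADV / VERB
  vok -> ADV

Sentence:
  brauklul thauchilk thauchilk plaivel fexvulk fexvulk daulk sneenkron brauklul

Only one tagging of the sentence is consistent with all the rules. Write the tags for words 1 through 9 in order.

Candidates per position — 1:brauklul {ADV,CONJ}; 2:thauchilk {CONJ,VERB}; 3:thauchilk {CONJ,VERB}; 4:plaivel {CONJ}; 5:fexvulk {VERB,ADV}; 6:fexvulk {VERB,ADV}; 7:daulk {VERB}; 8:sneenkron {ADV,VERB}; 9:brauklul {ADV,CONJ}.
Position 2: tagging it VERB would leave rule 2 unsatisfiable, so it must be CONJ.
Position 3: tagging it VERB would leave rule 2 unsatisfiable, so it must be CONJ.
Position 9: tagging it ADV would leave rule 1 unsatisfiable, so it must be CONJ.
Position 8: tagging it VERB would leave rule 2 unsatisfiable, so it must be ADV.
Position 1: tagging it ADV would leave rule 4 unsatisfiable, so it must be CONJ.
Position 5: tagging it ADV would leave rule 4 unsatisfiable, so it must be VERB.
Position 6: tagging it ADV would leave rule 4 unsatisfiable, so it must be VERB.
That leaves exactly one tagging: CONJ CONJ CONJ CONJ VERB VERB VERB ADV CONJ.
Checking: rule 1 satisfied; rule 2 satisfied; rule 3 satisfied; rule 4 satisfied.

CONJ CONJ CONJ CONJ VERB VERB VERB ADV CONJ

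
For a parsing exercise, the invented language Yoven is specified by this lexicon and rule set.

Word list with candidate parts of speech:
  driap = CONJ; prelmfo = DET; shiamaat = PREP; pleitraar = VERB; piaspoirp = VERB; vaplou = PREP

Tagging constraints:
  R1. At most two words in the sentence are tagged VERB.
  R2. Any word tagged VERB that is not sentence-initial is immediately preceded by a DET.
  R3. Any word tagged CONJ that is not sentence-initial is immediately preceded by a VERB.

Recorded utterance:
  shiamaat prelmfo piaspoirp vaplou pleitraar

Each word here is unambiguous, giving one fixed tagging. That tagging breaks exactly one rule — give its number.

Fixed tagging: PREP DET VERB PREP VERB.
Rule check: R1 ✓, R2 ✗, R3 ✓.
Only rule 2 fails.

2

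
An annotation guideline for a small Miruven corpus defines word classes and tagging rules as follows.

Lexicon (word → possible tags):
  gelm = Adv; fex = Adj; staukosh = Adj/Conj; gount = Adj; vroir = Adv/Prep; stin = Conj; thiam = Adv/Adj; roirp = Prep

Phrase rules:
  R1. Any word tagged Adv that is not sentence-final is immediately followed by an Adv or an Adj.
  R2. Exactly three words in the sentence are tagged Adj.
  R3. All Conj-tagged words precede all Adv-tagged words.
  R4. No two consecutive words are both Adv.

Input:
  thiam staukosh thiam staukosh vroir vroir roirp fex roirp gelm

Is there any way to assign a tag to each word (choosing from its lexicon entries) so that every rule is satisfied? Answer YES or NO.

Candidates per position — 1:thiam {Adv,Adj}; 2:staukosh {Adj,Conj}; 3:thiam {Adv,Adj}; 4:staukosh {Adj,Conj}; 5:vroir {Adv,Prep}; 6:vroir {Adv,Prep}; 7:roirp {Prep}; 8:fex {Adj}; 9:roirp {Prep}; 10:gelm {Adv}.
One satisfying assignment: Adj Conj Adv Adj Prep Prep Prep Adj Prep Adv.
Rule-by-rule: rule 1 satisfied; rule 2 satisfied; rule 3 satisfied; rule 4 satisfied.

YES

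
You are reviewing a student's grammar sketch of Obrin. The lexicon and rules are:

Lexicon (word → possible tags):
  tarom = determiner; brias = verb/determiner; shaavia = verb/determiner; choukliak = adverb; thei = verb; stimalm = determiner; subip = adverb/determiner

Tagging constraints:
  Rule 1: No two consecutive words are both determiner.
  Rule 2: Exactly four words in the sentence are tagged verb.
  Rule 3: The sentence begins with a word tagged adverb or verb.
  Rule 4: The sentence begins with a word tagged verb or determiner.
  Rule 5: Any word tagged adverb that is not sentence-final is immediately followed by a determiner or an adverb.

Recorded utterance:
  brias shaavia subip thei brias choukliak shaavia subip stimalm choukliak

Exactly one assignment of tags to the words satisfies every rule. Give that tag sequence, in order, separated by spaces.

verb verb determiner verb verb adverb determiner adverb determiner adverb

Candidates per position — 1:brias {verb,determiner}; 2:shaavia {verb,determiner}; 3:subip {adverb,determiner}; 4:thei {verb}; 5:brias {verb,determiner}; 6:choukliak {adverb}; 7:shaavia {verb,determiner}; 8:subip {adverb,determiner}; 9:stimalm {determiner}; 10:choukliak {adverb}.
If word 1 were determiner, no tagging could satisfy rule 3; so word 1 is verb.
If word 3 were adverb, no tagging could satisfy rule 5; so word 3 is determiner.
If word 7 were verb, no tagging could satisfy rule 5; so word 7 is determiner.
If word 8 were determiner, no tagging could satisfy rule 1; so word 8 is adverb.
If word 2 were determiner, no tagging could satisfy rule 1; so word 2 is verb.
If word 5 were determiner, no tagging could satisfy rule 2; so word 5 is verb.
The unique satisfying tagging is: verb verb determiner verb verb adverb determiner adverb determiner adverb.
Verifying each rule — rule 1 ok; rule 2 ok; rule 3 ok; rule 4 ok; rule 5 ok.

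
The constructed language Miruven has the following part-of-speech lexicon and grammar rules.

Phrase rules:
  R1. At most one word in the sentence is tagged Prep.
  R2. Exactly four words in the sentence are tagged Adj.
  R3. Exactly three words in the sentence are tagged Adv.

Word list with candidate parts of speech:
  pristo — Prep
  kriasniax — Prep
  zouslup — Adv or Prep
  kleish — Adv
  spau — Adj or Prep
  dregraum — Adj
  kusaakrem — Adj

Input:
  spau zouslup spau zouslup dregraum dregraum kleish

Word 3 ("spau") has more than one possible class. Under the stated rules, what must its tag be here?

Candidates per position — 1:spau {Adj,Prep}; 2:zouslup {Adv,Prep}; 3:spau {Adj,Prep}; 4:zouslup {Adv,Prep}; 5:dregraum {Adj}; 6:dregraum {Adj}; 7:kleish {Adv}.
Position 1: Prep is ruled out by rule 2; that leaves Adj.
Position 2: Prep is ruled out by rule 3; that leaves Adv.
Position 3: Prep is ruled out by rule 2; that leaves Adj.
Position 4: Prep is ruled out by rule 3; that leaves Adv.
The only consistent sequence is: Adj Adv Adj Adv Adj Adj Adv.
Check: rule 1 ok; rule 2 ok; rule 3 ok.

Adj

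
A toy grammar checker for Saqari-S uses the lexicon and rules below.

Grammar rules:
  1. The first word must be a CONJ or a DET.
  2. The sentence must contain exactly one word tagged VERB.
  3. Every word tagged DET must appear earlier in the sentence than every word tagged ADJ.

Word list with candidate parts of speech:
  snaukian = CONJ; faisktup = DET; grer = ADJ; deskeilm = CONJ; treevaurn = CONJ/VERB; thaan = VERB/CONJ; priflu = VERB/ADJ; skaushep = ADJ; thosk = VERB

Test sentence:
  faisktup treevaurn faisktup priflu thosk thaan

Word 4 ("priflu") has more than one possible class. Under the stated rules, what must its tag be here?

Candidates per position — 1:faisktup {DET}; 2:treevaurn {CONJ,VERB}; 3:faisktup {DET}; 4:priflu {VERB,ADJ}; 5:thosk {VERB}; 6:thaan {VERB,CONJ}.
Position 2: tagging it VERB would leave rule 2 unsatisfiable, so it must be CONJ.
Position 4: tagging it VERB would leave rule 2 unsatisfiable, so it must be ADJ.
Position 6: tagging it VERB would leave rule 2 unsatisfiable, so it must be CONJ.
So the tagging must be: DET CONJ DET ADJ VERB CONJ.
Checking: rule 1 holds; rule 2 holds; rule 3 holds.

ADJ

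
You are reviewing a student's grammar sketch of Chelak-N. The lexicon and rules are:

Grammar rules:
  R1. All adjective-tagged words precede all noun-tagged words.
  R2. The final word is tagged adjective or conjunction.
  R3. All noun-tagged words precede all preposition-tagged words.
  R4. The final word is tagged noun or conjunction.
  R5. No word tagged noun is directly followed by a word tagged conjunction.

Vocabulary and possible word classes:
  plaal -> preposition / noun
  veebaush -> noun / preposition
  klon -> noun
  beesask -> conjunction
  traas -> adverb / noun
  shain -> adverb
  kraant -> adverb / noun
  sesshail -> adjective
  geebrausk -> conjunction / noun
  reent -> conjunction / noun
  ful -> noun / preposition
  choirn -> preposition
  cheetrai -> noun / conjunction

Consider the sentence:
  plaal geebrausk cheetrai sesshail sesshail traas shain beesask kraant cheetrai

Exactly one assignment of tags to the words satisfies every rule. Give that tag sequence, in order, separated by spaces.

Candidates per position — 1:plaal {preposition,noun}; 2:geebrausk {conjunction,noun}; 3:cheetrai {noun,conjunction}; 4:sesshail {adjective}; 5:sesshail {adjective}; 6:traas {adverb,noun}; 7:shain {adverb}; 8:beesask {conjunction}; 9:kraant {adverb,noun}; 10:cheetrai {noun,conjunction}.
Position 1: tagging it noun would leave rule 1 unsatisfiable, so it must be preposition.
Position 2: tagging it noun would leave rule 1 unsatisfiable, so it must be conjunction.
Position 3: tagging it noun would leave rule 1 unsatisfiable, so it must be conjunction.
Position 6: tagging it noun would leave rule 3 unsatisfiable, so it must be adverb.
Position 9: tagging it noun would leave rule 3 unsatisfiable, so it must be adverb.
Position 10: tagging it noun would leave rule 2 unsatisfiable, so it must be conjunction.
The only consistent sequence is: preposition conjunction conjunction adjective adjective adverb adverb conjunction adverb conjunction.
Verifying each rule — rule 1 holds; rule 2 holds; rule 3 holds; rule 4 holds; rule 5 holds.

preposition conjunction conjunction adjective adjective adverb adverb conjunction adverb conjunction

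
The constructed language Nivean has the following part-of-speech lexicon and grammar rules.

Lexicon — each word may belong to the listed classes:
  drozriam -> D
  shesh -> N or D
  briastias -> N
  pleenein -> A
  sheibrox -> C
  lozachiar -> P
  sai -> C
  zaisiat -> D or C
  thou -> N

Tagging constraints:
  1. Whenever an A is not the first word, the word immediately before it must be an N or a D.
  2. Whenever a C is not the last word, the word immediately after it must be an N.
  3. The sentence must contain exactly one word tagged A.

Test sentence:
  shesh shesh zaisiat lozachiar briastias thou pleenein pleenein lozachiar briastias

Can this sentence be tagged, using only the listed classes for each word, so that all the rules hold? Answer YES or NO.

Candidates per position — 1:shesh {N,D}; 2:shesh {N,D}; 3:zaisiat {D,C}; 4:lozachiar {P}; 5:briastias {N}; 6:thou {N}; 7:pleenein {A}; 8:pleenein {A}; 9:lozachiar {P}; 10:briastias {N}.
Rule 1 cannot be satisfied by any choice of tags from the lexicon.
So there is no consistent tagging.

NO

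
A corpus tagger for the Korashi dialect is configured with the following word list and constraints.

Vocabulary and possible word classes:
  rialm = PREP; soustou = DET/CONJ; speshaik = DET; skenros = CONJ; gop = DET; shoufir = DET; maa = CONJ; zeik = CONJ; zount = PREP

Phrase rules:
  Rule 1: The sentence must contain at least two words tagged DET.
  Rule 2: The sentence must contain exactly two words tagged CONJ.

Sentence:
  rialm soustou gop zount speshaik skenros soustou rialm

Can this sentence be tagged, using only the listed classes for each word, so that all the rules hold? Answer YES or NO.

Candidates per position — 1:rialm {PREP}; 2:soustou {DET,CONJ}; 3:gop {DET}; 4:zount {PREP}; 5:speshaik {DET}; 6:skenros {CONJ}; 7:soustou {DET,CONJ}; 8:rialm {PREP}.
One satisfying assignment: PREP CONJ DET PREP DET CONJ DET PREP.
Verifying each rule — rule 1 ✓; rule 2 ✓.

YES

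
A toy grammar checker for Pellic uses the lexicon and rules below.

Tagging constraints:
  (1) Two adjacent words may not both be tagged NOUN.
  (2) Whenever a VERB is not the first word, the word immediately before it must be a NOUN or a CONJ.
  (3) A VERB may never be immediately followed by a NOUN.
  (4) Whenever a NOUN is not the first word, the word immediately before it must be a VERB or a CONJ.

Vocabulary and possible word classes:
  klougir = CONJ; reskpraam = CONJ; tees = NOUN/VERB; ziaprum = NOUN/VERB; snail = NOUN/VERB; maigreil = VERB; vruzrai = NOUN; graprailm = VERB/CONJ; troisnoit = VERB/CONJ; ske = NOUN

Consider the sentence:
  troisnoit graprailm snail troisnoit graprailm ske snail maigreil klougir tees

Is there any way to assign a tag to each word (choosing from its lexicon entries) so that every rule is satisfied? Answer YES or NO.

NO

Candidates per position — 1:troisnoit {VERB,CONJ}; 2:graprailm {VERB,CONJ}; 3:snail {NOUN,VERB}; 4:troisnoit {VERB,CONJ}; 5:graprailm {VERB,CONJ}; 6:ske {NOUN}; 7:snail {NOUN,VERB}; 8:maigreil {VERB}; 9:klougir {CONJ}; 10:tees {NOUN,VERB}.
Every candidate sequence violates at least one rule; no consistent tagging exists.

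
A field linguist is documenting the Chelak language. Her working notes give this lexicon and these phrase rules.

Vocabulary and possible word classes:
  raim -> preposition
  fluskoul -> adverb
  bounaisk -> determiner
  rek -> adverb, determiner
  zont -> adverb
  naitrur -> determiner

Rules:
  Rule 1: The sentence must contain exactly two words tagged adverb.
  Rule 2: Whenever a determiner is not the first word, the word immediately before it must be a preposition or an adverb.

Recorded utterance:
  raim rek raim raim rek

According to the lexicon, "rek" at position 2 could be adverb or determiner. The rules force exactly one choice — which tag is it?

adverb

Candidates per position — 1:raim {preposition}; 2:rek {adverb,determiner}; 3:raim {preposition}; 4:raim {preposition}; 5:rek {adverb,determiner}.
At position 2, choosing determiner makes rule 1 impossible to satisfy; hence adverb.
At position 5, choosing determiner makes rule 1 impossible to satisfy; hence adverb.
So the tagging must be: preposition adverb preposition preposition adverb.
Verifying each rule — rule 1 ✓; rule 2 ✓.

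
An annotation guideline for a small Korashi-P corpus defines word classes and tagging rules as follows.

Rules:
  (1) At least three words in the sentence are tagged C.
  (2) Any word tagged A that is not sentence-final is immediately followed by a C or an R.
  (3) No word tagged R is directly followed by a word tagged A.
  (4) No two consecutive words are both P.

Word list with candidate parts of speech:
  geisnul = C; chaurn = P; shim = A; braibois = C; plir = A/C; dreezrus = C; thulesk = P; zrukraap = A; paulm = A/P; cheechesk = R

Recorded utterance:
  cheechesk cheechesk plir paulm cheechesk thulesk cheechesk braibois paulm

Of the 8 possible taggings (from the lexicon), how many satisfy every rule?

Candidates per position — 1:cheechesk {R}; 2:cheechesk {R}; 3:plir {A,C}; 4:paulm {A,P}; 5:cheechesk {R}; 6:thulesk {P}; 7:cheechesk {R}; 8:braibois {C}; 9:paulm {A,P}.
There are 8 candidate sequences in total.
Rule 1 cannot be satisfied by any choice of tags from the lexicon.
So there is no consistent tagging.
Count = 0.

0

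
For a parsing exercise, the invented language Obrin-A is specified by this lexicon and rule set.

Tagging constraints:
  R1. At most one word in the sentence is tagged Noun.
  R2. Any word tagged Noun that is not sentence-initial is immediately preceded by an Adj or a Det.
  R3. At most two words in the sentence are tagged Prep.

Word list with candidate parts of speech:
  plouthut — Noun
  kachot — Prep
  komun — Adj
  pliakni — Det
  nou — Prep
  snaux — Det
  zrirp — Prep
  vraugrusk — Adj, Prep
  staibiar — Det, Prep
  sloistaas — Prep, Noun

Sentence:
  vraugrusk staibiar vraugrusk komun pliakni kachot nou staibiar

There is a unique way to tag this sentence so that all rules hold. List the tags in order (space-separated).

Candidates per position — 1:vraugrusk {Adj,Prep}; 2:staibiar {Det,Prep}; 3:vraugrusk {Adj,Prep}; 4:komun {Adj}; 5:pliakni {Det}; 6:kachot {Prep}; 7:nou {Prep}; 8:staibiar {Det,Prep}.
At position 1, choosing Prep makes rule 3 impossible to satisfy; hence Adj.
At position 2, choosing Prep makes rule 3 impossible to satisfy; hence Det.
At position 3, choosing Prep makes rule 3 impossible to satisfy; hence Adj.
At position 8, choosing Prep makes rule 3 impossible to satisfy; hence Det.
That leaves exactly one tagging: Adj Det Adj Adj Det Prep Prep Det.
Verifying each rule — rule 1 ok; rule 2 ok; rule 3 ok.

Adj Det Adj Adj Det Prep Prep Det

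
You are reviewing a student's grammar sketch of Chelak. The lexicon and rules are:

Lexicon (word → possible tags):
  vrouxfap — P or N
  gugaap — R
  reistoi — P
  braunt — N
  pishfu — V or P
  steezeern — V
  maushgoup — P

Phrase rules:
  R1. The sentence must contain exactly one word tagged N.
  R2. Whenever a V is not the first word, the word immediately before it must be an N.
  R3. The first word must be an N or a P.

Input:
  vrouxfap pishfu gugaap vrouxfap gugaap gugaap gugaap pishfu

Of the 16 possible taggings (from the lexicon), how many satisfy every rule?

3

Candidates per position — 1:vrouxfap {P,N}; 2:pishfu {V,P}; 3:gugaap {R}; 4:vrouxfap {P,N}; 5:gugaap {R}; 6:gugaap {R}; 7:gugaap {R}; 8:pishfu {V,P}.
There are 16 candidate sequences in total.
The sequences that satisfy every rule: P P R N R R R P; N V R P R R R P; N P R P R R R P.
Count = 3.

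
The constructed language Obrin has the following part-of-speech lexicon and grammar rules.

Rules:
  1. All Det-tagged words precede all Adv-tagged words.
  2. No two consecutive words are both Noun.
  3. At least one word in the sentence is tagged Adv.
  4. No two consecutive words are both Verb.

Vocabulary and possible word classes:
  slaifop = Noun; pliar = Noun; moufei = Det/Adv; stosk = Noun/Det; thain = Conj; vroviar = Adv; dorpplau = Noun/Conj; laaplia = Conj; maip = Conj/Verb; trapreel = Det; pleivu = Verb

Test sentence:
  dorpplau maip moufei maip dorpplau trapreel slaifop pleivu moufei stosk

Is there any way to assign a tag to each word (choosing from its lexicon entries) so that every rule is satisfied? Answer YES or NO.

YES

Candidates per position — 1:dorpplau {Noun,Conj}; 2:maip {Conj,Verb}; 3:moufei {Det,Adv}; 4:maip {Conj,Verb}; 5:dorpplau {Noun,Conj}; 6:trapreel {Det}; 7:slaifop {Noun}; 8:pleivu {Verb}; 9:moufei {Det,Adv}; 10:stosk {Noun,Det}.
One satisfying assignment: Noun Verb Det Verb Noun Det Noun Verb Adv Noun.
Checking: rule 1 holds; rule 2 holds; rule 3 holds; rule 4 holds.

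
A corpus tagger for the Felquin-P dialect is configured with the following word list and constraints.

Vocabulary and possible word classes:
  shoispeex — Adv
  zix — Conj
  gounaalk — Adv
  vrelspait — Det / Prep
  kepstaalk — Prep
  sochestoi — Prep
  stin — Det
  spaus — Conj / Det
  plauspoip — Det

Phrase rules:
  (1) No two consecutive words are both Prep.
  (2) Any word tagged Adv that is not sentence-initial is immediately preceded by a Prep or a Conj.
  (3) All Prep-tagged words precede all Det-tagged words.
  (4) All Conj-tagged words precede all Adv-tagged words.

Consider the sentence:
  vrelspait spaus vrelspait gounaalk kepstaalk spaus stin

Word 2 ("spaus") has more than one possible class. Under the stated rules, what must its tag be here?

Conj

Candidates per position — 1:vrelspait {Det,Prep}; 2:spaus {Conj,Det}; 3:vrelspait {Det,Prep}; 4:gounaalk {Adv}; 5:kepstaalk {Prep}; 6:spaus {Conj,Det}; 7:stin {Det}.
Position 1: tagging it Det would leave rule 3 unsatisfiable, so it must be Prep.
Position 2: tagging it Det would leave rule 3 unsatisfiable, so it must be Conj.
Position 3: tagging it Det would leave rule 2 unsatisfiable, so it must be Prep.
Position 6: tagging it Conj would leave rule 4 unsatisfiable, so it must be Det.
So the tagging must be: Prep Conj Prep Adv Prep Det Det.
Check: rule 1 ok; rule 2 ok; rule 3 ok; rule 4 ok.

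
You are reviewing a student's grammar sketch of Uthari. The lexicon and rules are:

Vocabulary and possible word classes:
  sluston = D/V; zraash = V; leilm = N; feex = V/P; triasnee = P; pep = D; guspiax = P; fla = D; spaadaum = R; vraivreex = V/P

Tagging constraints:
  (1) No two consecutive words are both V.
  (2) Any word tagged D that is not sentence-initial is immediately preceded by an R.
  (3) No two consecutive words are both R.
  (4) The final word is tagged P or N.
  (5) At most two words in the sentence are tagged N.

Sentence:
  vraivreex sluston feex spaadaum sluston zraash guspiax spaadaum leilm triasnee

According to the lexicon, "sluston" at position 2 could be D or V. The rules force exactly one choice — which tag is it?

V

Candidates per position — 1:vraivreex {V,P}; 2:sluston {D,V}; 3:feex {V,P}; 4:spaadaum {R}; 5:sluston {D,V}; 6:zraash {V}; 7:guspiax {P}; 8:spaadaum {R}; 9:leilm {N}; 10:triasnee {P}.
If word 2 were D, no tagging could satisfy rule 2; so word 2 is V.
If word 3 were V, no tagging could satisfy rule 1; so word 3 is P.
If word 5 were V, no tagging could satisfy rule 1; so word 5 is D.
If word 1 were V, no tagging could satisfy rule 1; so word 1 is P.
That leaves exactly one tagging: P V P R D V P R N P.
Checking: rule 1 ✓; rule 2 ✓; rule 3 ✓; rule 4 ✓; rule 5 ✓.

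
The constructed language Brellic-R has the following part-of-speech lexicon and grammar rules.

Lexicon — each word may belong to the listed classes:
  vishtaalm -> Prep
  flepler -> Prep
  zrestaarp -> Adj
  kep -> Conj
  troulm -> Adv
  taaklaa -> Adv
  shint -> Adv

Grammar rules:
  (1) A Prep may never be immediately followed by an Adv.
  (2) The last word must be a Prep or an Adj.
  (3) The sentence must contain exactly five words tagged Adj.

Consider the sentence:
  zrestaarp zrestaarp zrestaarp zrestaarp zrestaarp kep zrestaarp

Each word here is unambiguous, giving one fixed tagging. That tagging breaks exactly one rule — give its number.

Fixed tagging: Adj Adj Adj Adj Adj Conj Adj.
Checking each rule: R1 pass, R2 pass, R3 fail.
Only rule 3 fails.

3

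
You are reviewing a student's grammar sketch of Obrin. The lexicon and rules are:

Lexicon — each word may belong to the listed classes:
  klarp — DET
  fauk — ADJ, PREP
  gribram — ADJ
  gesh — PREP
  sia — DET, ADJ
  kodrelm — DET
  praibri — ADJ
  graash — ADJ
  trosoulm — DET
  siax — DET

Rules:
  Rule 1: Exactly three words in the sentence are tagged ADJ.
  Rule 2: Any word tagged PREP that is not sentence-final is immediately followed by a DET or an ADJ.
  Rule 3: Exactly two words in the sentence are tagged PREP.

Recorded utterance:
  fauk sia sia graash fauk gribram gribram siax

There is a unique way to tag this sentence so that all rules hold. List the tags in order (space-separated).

Candidates per position — 1:fauk {ADJ,PREP}; 2:sia {DET,ADJ}; 3:sia {DET,ADJ}; 4:graash {ADJ}; 5:fauk {ADJ,PREP}; 6:gribram {ADJ}; 7:gribram {ADJ}; 8:siax {DET}.
Word 1 cannot be ADJ — rule 1 would then fail for every completion. It is PREP.
Word 2 cannot be ADJ — rule 1 would then fail for every completion. It is DET.
Word 3 cannot be ADJ — rule 1 would then fail for every completion. It is DET.
Word 5 cannot be ADJ — rule 1 would then fail for every completion. It is PREP.
So the tagging must be: PREP DET DET ADJ PREP ADJ ADJ DET.
Checking: rule 1 holds; rule 2 holds; rule 3 holds.

PREP DET DET ADJ PREP ADJ ADJ DET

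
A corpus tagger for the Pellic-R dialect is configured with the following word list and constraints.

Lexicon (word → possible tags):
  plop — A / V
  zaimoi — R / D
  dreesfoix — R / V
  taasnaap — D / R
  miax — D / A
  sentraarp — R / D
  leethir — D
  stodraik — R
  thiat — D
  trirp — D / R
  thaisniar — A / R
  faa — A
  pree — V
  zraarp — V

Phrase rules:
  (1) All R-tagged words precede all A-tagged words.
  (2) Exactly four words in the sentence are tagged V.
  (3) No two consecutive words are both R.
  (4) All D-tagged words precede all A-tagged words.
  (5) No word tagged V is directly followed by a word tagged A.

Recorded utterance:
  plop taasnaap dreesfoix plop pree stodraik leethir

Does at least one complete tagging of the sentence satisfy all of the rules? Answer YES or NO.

Candidates per position — 1:plop {A,V}; 2:taasnaap {D,R}; 3:dreesfoix {R,V}; 4:plop {A,V}; 5:pree {V}; 6:stodraik {R}; 7:leethir {D}.
One satisfying assignment: V D V V V R D.
Check: rule 1 satisfied; rule 2 satisfied; rule 3 satisfied; rule 4 satisfied; rule 5 satisfied.

YES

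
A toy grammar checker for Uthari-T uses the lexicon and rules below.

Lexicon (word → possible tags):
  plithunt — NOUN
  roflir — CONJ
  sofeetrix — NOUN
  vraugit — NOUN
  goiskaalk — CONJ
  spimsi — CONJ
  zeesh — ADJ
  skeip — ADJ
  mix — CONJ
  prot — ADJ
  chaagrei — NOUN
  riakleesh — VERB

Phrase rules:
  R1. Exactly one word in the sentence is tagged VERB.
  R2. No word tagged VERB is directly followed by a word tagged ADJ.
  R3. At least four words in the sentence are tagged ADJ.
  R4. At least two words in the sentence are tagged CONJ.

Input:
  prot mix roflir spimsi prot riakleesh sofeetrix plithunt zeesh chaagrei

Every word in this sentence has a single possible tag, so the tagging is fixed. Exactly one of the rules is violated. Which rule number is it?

3

Fixed tagging: ADJ CONJ CONJ CONJ ADJ VERB NOUN NOUN ADJ NOUN.
Rule check: R1 pass, R2 pass, R3 fail, R4 pass.
Only rule 3 fails.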